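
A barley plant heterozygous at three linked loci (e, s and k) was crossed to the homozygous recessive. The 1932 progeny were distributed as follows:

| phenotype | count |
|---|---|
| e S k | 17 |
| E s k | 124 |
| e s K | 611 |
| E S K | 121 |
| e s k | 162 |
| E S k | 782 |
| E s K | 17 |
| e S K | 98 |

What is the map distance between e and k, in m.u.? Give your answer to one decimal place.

16.4 m.u.

The two most frequent reciprocal classes, E S k and e s K, are the parental types, so the F1 was E S k / e s K.
The two rarest classes, e S k and E s K, are the double crossovers. Comparing them with the parentals, only the e allele has switched, so e is the middle locus and the order is s – e – k.
Crossovers in the e–k interval produce the single-crossover classes E S K and e s k (121 + 162 = 283) plus the double crossovers (34).
RF(e–k) = (283 + 34) / 1932 = 317/1932 = 0.1641 → 16.4 m.u.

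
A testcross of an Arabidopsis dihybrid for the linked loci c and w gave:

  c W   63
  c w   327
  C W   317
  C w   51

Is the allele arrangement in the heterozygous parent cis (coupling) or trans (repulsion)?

cis

The two most frequent classes are C W (317) and c w (327); these are the parental (non-recombinant) types.
So the F1 carried C W on one chromosome and c w on the other — the recessive alleles are on the same chromosome (cis / coupling).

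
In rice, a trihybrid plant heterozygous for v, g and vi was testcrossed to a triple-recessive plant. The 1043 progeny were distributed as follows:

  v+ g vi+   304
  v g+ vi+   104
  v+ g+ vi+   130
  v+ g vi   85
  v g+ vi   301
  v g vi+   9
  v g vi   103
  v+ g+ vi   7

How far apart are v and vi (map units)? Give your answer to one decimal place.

The two most frequent reciprocal classes, v g+ vi and v+ g vi+, are the parental types, so the F1 was v g+ vi / v+ g vi+.
The two rarest classes, v+ g+ vi and v g vi+, are the double crossovers. Comparing them with the parentals, only the v allele has switched, so v is the middle locus and the order is g – v – vi.
Crossovers in the v–vi interval produce the single-crossover classes v g+ vi+ and v+ g vi (104 + 85 = 189) plus the double crossovers (16).
RF(v–vi) = (189 + 16) / 1043 = 205/1043 = 0.1965 → 19.7 map units.

19.7 map units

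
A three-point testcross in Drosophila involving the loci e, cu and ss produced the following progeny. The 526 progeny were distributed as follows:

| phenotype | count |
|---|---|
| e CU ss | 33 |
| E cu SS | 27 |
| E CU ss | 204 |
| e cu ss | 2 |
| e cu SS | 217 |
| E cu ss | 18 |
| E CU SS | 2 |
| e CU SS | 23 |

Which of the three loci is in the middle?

ss

The two most frequent reciprocal classes, E CU ss and e cu SS, are the parental types, so the F1 was E CU ss / e cu SS.
The two rarest classes, E CU SS and e cu ss, are the double crossovers. Comparing them with the parentals, only the ss allele has switched, so ss is the middle locus and the order is cu – ss – e.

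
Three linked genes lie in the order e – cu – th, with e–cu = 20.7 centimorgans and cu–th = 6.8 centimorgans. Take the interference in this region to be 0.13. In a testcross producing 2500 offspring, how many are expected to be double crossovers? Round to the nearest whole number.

Map distances give recombination frequencies of 0.207 and 0.068 for the two intervals.
With interference 0.13 (so coincidence = 0.87), expected double-crossover frequency = 0.207 × 0.068 × 0.87 = 0.01225.
Expected number = 0.01225 × 2500 = 30.62 ≈ 31.

31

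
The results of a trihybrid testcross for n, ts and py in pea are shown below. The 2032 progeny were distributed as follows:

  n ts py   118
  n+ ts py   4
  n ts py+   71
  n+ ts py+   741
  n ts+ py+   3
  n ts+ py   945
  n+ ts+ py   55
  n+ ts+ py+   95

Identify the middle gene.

py

The two most frequent reciprocal classes, n+ ts py+ and n ts+ py, are the parental types, so the F1 was n+ ts py+ / n ts+ py.
The two rarest classes, n+ ts py and n ts+ py+, are the double crossovers. Comparing them with the parentals, only the py allele has switched, so py is the middle locus and the order is n – py – ts.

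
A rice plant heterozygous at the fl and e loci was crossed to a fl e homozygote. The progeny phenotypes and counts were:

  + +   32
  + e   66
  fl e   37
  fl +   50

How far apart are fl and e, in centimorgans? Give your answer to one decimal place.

37.3 centimorgans

The two most frequent classes, + e (66) and fl + (50), are the parental types, so the F1 was + e / fl +.
The recombinant classes are + + and fl e: 32 + 37 = 69.
Recombination frequency = 69/185 = 0.3730 ≈ 37.3%, i.e. 37.3 centimorgans.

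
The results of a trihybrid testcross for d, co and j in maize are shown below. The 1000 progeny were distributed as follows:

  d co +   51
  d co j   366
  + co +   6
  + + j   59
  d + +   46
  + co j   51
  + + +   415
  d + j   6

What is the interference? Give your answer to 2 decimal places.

0.10

The two most frequent reciprocal classes, d co j and + + +, are the parental types, so the F1 was d co j / + + +.
The two rarest classes, d + j and + co +, are the double crossovers. Comparing them with the parentals, only the co allele has switched, so co is the middle locus and the order is j – co – d.
j–co: (110 + 12)/1000 = 0.1220; co–d: (97 + 12)/1000 = 0.1090.
Expected DCO frequency = 0.1220 × 0.1090 ≈ 0.01330; observed = 12/1000 ≈ 0.01200.
Coefficient of coincidence = 0.01200/0.01330 ≈ 0.90; interference = 1 − 0.90 = 0.10.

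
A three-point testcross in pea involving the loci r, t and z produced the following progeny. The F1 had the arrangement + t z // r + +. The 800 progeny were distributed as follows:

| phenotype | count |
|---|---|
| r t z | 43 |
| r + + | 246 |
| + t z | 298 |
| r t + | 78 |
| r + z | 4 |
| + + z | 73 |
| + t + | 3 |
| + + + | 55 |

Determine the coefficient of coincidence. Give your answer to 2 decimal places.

0.34

The two rarest classes, + t + and r + z, are the double crossovers. Comparing them with the parentals, only the z allele has switched, so z is the middle locus and the order is t – z – r.
t–z: (151 + 7)/800 = 0.1975; z–r: (98 + 7)/800 = 0.1313.
Expected DCO frequency = 0.1975 × 0.1313 ≈ 0.02593; observed = 7/800 ≈ 0.00875.
Coefficient of coincidence = 0.00875/0.02593 ≈ 0.34.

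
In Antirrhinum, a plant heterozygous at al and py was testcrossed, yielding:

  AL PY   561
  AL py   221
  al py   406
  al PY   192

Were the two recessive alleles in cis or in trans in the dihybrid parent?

The two most frequent classes are AL PY (561) and al py (406); these are the parental (non-recombinant) types.
So the F1 carried AL PY on one chromosome and al py on the other — the recessive alleles are on the same chromosome (cis / coupling).

cis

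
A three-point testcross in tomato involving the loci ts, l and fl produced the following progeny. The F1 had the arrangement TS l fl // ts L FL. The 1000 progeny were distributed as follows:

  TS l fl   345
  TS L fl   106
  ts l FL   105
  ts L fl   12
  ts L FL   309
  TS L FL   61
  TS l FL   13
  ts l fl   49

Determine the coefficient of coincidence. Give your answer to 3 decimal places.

0.785

The two rarest classes, TS l FL and ts L fl, are the double crossovers. Comparing them with the parentals, only the fl allele has switched, so fl is the middle locus and the order is ts – fl – l.
ts–fl: (110 + 25)/1000 = 0.1350; fl–l: (211 + 25)/1000 = 0.2360.
Expected DCO frequency = 0.1350 × 0.2360 ≈ 0.03186; observed = 25/1000 ≈ 0.02500.
Coefficient of coincidence = 0.02500/0.03186 ≈ 0.785.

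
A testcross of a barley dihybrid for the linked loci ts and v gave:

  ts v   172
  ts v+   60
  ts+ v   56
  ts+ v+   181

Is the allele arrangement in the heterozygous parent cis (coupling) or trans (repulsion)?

cis

The two most frequent classes are ts+ v+ (181) and ts v (172); these are the parental (non-recombinant) types.
So the F1 carried ts+ v+ on one chromosome and ts v on the other — the recessive alleles are on the same chromosome (cis / coupling).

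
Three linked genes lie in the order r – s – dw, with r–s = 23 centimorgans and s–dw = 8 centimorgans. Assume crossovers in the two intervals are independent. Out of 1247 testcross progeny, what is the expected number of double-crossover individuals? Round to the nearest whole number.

23

Map distances give recombination frequencies of 0.230 and 0.080 for the two intervals.
With no interference, expected double-crossover frequency = 0.230 × 0.080 = 0.01840.
Expected number = 0.01840 × 1247 = 22.94 ≈ 23.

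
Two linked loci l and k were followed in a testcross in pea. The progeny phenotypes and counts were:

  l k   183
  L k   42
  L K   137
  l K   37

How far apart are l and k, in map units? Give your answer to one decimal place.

The two most frequent classes, L K (137) and l k (183), are the parental types, so the F1 was L K / l k.
The recombinant classes are L k and l K: 42 + 37 = 79.
Recombination frequency = 79/399 = 0.1980 ≈ 19.8%, i.e. 19.8 map units.

19.8 map units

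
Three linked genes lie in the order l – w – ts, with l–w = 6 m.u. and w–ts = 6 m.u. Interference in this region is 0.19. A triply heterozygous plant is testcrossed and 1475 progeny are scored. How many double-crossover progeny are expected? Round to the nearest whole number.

Map distances give recombination frequencies of 0.060 and 0.060 for the two intervals.
With interference 0.19 (so coincidence = 0.81), expected double-crossover frequency = 0.060 × 0.060 × 0.81 = 0.00292.
Expected number = 0.00292 × 1475 = 4.30 ≈ 4.

4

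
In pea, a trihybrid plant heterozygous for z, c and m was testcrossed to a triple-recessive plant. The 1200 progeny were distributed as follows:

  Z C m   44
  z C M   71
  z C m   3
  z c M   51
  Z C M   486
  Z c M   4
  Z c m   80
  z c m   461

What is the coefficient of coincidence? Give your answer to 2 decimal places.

0.52

The two most frequent reciprocal classes, z c m and Z C M, are the parental types, so the F1 was z c m / Z C M.
The two rarest classes, z C m and Z c M, are the double crossovers. Comparing them with the parentals, only the c allele has switched, so c is the middle locus and the order is m – c – z.
m–c: (95 + 7)/1200 = 0.0850; c–z: (151 + 7)/1200 = 0.1317.
Expected DCO frequency = 0.0850 × 0.1317 ≈ 0.01119; observed = 7/1200 ≈ 0.00583.
Coefficient of coincidence = 0.00583/0.01119 ≈ 0.52.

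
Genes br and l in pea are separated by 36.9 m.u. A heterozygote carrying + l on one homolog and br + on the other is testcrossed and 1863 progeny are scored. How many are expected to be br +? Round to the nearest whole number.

A map distance of 36.9 m.u. corresponds to a recombination frequency of 0.369.
The F1 is + l / br +, so br + is a parental gamete class with expected frequency (1 − r)/2 = 0.631/2 = 0.3155.
Expected number = 0.3155 × 1863 = 587.78 ≈ 588.

588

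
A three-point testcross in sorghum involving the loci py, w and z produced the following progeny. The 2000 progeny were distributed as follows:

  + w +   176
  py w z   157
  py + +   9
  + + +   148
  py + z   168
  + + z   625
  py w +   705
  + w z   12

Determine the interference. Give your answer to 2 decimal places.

0.65

The two most frequent reciprocal classes, + + z and py w +, are the parental types, so the F1 was + + z / py w +.
The two rarest classes, + w z and py + +, are the double crossovers. Comparing them with the parentals, only the w allele has switched, so w is the middle locus and the order is z – w – py.
z–w: (305 + 21)/2000 = 0.1630; w–py: (344 + 21)/2000 = 0.1825.
Expected DCO frequency = 0.1630 × 0.1825 ≈ 0.02975; observed = 21/2000 ≈ 0.01050.
Coefficient of coincidence = 0.01050/0.02975 ≈ 0.35; interference = 1 − 0.35 = 0.65.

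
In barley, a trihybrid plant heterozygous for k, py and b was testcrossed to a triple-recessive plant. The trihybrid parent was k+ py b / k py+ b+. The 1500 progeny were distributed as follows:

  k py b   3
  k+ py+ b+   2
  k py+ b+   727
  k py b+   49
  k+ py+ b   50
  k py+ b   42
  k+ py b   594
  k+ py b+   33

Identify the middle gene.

The two rarest classes, k py b and k+ py+ b+, are the double crossovers. Comparing them with the parentals, only the k allele has switched, so k is the middle locus and the order is b – k – py.

k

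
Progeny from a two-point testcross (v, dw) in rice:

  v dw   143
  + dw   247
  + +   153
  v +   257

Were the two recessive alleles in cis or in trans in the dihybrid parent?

The two most frequent classes are + dw (247) and v + (257); these are the parental (non-recombinant) types.
So the F1 carried + dw on one chromosome and v + on the other — the recessive alleles are on opposite chromosomes (trans / repulsion).

trans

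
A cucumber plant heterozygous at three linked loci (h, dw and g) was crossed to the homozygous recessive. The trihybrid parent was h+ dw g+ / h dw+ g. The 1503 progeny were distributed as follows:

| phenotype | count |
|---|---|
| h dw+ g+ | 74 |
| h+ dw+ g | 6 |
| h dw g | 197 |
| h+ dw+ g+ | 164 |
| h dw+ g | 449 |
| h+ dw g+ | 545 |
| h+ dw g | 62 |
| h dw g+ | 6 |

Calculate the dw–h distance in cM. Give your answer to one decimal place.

The two rarest classes, h dw g+ and h+ dw+ g, are the double crossovers. Comparing them with the parentals, only the h allele has switched, so h is the middle locus and the order is dw – h – g.
Crossovers in the dw–h interval produce the single-crossover classes h+ dw+ g+ and h dw g (164 + 197 = 361) plus the double crossovers (12).
RF(dw–h) = (361 + 12) / 1503 = 373/1503 = 0.2482 → 24.8 cM.

24.8 cM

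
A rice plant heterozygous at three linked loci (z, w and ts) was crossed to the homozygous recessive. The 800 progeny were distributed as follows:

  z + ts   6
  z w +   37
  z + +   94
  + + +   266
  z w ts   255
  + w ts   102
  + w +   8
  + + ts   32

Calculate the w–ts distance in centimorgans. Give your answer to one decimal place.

The two most frequent reciprocal classes, z w ts and + + +, are the parental types, so the F1 was z w ts / + + +.
The two rarest classes, z + ts and + w +, are the double crossovers. Comparing them with the parentals, only the w allele has switched, so w is the middle locus and the order is z – w – ts.
Crossovers in the w–ts interval produce the single-crossover classes z w + and + + ts (37 + 32 = 69) plus the double crossovers (14).
RF(w–ts) = (69 + 14) / 800 = 83/800 = 0.1037 → 10.4 centimorgans.

10.4 centimorgans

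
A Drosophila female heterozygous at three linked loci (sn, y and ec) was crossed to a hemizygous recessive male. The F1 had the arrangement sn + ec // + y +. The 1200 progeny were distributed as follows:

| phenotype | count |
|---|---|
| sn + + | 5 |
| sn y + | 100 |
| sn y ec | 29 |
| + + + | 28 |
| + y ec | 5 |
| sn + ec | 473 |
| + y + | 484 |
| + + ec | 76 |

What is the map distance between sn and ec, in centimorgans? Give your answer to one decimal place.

15.5 centimorgans

The two rarest classes, sn + + and + y ec, are the double crossovers. Comparing them with the parentals, only the ec allele has switched, so ec is the middle locus and the order is sn – ec – y.
Crossovers in the sn–ec interval produce the single-crossover classes + + ec and sn y + (76 + 100 = 176) plus the double crossovers (10).
RF(sn–ec) = (176 + 10) / 1200 = 186/1200 = 0.1550 → 15.5 centimorgans.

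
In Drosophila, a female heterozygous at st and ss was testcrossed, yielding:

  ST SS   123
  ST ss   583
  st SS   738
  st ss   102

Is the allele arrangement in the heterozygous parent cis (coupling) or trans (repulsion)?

The two most frequent classes are ST ss (583) and st SS (738); these are the parental (non-recombinant) types.
So the F1 carried ST ss on one chromosome and st SS on the other — the recessive alleles are on opposite chromosomes (trans / repulsion).

trans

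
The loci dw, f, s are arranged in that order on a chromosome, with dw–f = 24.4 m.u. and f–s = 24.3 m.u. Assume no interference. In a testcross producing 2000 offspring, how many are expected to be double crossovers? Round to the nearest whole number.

119

Map distances give recombination frequencies of 0.244 and 0.243 for the two intervals.
With no interference, expected double-crossover frequency = 0.244 × 0.243 = 0.05929.
Expected number = 0.05929 × 2000 = 118.58 ≈ 119.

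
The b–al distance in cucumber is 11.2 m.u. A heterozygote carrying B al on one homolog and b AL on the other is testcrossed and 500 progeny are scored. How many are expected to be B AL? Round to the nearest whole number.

A map distance of 11.2 m.u. corresponds to a recombination frequency of 0.112.
The F1 is B al / b AL, so B AL is a recombinant gamete class with expected frequency r/2 = 0.112/2 = 0.0560.
Expected number = 0.0560 × 500 = 28.00 ≈ 28.

28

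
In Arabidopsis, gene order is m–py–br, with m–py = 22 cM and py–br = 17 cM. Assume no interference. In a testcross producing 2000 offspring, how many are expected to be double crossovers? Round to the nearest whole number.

75

Map distances give recombination frequencies of 0.220 and 0.170 for the two intervals.
With no interference, expected double-crossover frequency = 0.220 × 0.170 = 0.03740.
Expected number = 0.03740 × 2000 = 74.80 ≈ 75.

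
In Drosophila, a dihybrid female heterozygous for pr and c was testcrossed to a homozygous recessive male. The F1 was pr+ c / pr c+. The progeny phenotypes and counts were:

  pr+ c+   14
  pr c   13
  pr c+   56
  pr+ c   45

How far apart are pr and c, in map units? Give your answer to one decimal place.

21.1 map units

The recombinant classes are pr+ c+ and pr c: 14 + 13 = 27.
Recombination frequency = 27/128 = 0.2109 ≈ 21.1%, i.e. 21.1 map units.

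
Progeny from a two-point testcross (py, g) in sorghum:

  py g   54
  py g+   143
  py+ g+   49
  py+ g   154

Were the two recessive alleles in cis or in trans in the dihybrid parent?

trans

The two most frequent classes are py+ g (154) and py g+ (143); these are the parental (non-recombinant) types.
So the F1 carried py+ g on one chromosome and py g+ on the other — the recessive alleles are on opposite chromosomes (trans / repulsion).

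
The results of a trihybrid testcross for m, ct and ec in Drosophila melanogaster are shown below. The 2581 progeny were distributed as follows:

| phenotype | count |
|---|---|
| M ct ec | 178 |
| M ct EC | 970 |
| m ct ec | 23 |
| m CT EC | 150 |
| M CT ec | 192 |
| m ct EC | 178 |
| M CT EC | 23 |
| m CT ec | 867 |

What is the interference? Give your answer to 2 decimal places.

0.24

The two most frequent reciprocal classes, M ct EC and m CT ec, are the parental types, so the F1 was M ct EC / m CT ec.
The two rarest classes, M CT EC and m ct ec, are the double crossovers. Comparing them with the parentals, only the ct allele has switched, so ct is the middle locus and the order is m – ct – ec.
m–ct: (370 + 46)/2581 = 0.1612; ct–ec: (328 + 46)/2581 = 0.1449.
Expected DCO frequency = 0.1612 × 0.1449 ≈ 0.02336; observed = 46/2581 ≈ 0.01782.
Coefficient of coincidence = 0.01782/0.02336 ≈ 0.76; interference = 1 − 0.76 = 0.24.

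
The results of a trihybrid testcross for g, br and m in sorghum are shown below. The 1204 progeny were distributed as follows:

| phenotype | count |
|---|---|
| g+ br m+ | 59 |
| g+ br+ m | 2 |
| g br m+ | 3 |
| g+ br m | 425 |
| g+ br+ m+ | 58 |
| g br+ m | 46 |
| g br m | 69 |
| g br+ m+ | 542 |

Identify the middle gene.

br

The two most frequent reciprocal classes, g br+ m+ and g+ br m, are the parental types, so the F1 was g br+ m+ / g+ br m.
The two rarest classes, g br m+ and g+ br+ m, are the double crossovers. Comparing them with the parentals, only the br allele has switched, so br is the middle locus and the order is g – br – m.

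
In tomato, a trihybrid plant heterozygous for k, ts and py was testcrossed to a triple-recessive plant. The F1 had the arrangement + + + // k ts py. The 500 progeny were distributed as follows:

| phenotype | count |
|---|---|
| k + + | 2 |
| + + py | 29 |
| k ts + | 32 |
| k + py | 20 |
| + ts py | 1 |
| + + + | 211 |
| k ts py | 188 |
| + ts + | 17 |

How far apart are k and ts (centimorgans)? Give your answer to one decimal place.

The two rarest classes, k + + and + ts py, are the double crossovers. Comparing them with the parentals, only the k allele has switched, so k is the middle locus and the order is py – k – ts.
Crossovers in the k–ts interval produce the single-crossover classes + ts + and k + py (17 + 20 = 37) plus the double crossovers (3).
RF(k–ts) = (37 + 3) / 500 = 40/500 = 0.0800 → 8.0 centimorgans.

8.0 centimorgans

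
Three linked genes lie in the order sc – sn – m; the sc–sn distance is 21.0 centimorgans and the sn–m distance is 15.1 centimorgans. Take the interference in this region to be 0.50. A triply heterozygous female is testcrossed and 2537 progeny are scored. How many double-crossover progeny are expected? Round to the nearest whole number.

40

Map distances give recombination frequencies of 0.210 and 0.151 for the two intervals.
With interference 0.50 (so coincidence = 0.50), expected double-crossover frequency = 0.210 × 0.151 × 0.50 = 0.01585.
Expected number = 0.01585 × 2537 = 40.22 ≈ 40.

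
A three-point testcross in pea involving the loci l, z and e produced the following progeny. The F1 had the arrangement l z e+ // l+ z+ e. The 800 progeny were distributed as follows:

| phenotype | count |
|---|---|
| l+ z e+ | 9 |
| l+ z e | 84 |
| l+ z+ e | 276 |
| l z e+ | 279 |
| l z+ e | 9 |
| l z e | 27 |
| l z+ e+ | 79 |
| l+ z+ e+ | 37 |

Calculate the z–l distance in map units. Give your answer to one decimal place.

The two rarest classes, l+ z e+ and l z+ e, are the double crossovers. Comparing them with the parentals, only the l allele has switched, so l is the middle locus and the order is z – l – e.
Crossovers in the z–l interval produce the single-crossover classes l z+ e+ and l+ z e (79 + 84 = 163) plus the double crossovers (18).
RF(z–l) = (163 + 18) / 800 = 181/800 = 0.2263 → 22.6 map units.

22.6 map units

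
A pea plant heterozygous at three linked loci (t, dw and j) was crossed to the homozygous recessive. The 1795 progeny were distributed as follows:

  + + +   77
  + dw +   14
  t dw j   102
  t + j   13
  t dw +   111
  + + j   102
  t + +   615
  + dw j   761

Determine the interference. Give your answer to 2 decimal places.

The two most frequent reciprocal classes, t + + and + dw j, are the parental types, so the F1 was t + + / + dw j.
The two rarest classes, t + j and + dw +, are the double crossovers. Comparing them with the parentals, only the j allele has switched, so j is the middle locus and the order is dw – j – t.
dw–j: (213 + 27)/1795 = 0.1337; j–t: (179 + 27)/1795 = 0.1148.
Expected DCO frequency = 0.1337 × 0.1148 ≈ 0.01535; observed = 27/1795 ≈ 0.01504.
Coefficient of coincidence = 0.01504/0.01535 ≈ 0.98; interference = 1 − 0.98 = 0.02.

0.02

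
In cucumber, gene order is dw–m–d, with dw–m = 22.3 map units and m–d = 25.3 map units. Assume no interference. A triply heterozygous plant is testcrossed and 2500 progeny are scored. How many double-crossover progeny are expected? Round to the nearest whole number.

Map distances give recombination frequencies of 0.223 and 0.253 for the two intervals.
With no interference, expected double-crossover frequency = 0.223 × 0.253 = 0.05642.
Expected number = 0.05642 × 2500 = 141.05 ≈ 141.

141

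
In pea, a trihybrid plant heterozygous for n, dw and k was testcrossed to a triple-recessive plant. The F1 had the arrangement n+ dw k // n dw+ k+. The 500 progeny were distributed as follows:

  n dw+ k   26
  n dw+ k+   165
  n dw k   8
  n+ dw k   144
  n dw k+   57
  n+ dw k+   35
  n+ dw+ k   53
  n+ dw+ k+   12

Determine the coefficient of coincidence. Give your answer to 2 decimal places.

0.95

The two rarest classes, n dw k and n+ dw+ k+, are the double crossovers. Comparing them with the parentals, only the n allele has switched, so n is the middle locus and the order is k – n – dw.
k–n: (61 + 20)/500 = 0.1620; n–dw: (110 + 20)/500 = 0.2600.
Expected DCO frequency = 0.1620 × 0.2600 ≈ 0.04212; observed = 20/500 ≈ 0.04000.
Coefficient of coincidence = 0.04000/0.04212 ≈ 0.95.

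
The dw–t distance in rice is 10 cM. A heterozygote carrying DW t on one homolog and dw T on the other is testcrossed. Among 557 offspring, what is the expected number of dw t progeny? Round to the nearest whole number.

A map distance of 10 cM corresponds to a recombination frequency of 0.100.
The F1 is DW t / dw T, so dw t is a recombinant gamete class with expected frequency r/2 = 0.100/2 = 0.0500.
Expected number = 0.0500 × 557 = 27.85 ≈ 28.

28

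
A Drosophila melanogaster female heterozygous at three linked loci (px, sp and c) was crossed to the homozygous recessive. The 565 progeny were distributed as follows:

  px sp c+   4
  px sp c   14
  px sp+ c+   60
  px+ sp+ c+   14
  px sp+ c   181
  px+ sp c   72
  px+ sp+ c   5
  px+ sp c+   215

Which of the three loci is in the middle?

The two most frequent reciprocal classes, px sp+ c and px+ sp c+, are the parental types, so the F1 was px sp+ c / px+ sp c+.
The two rarest classes, px+ sp+ c and px sp c+, are the double crossovers. Comparing them with the parentals, only the px allele has switched, so px is the middle locus and the order is sp – px – c.

px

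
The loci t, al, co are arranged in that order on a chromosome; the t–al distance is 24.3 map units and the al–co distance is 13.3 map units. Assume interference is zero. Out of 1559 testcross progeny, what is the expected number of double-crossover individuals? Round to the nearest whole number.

Map distances give recombination frequencies of 0.243 and 0.133 for the two intervals.
With no interference, expected double-crossover frequency = 0.243 × 0.133 = 0.03232.
Expected number = 0.03232 × 1559 = 50.39 ≈ 50.

50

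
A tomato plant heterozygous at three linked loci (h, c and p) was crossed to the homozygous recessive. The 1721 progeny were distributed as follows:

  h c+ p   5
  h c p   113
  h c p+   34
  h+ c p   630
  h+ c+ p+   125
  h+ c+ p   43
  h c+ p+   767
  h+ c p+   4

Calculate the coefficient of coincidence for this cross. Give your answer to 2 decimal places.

The two most frequent reciprocal classes, h c+ p+ and h+ c p, are the parental types, so the F1 was h c+ p+ / h+ c p.
The two rarest classes, h c+ p and h+ c p+, are the double crossovers. Comparing them with the parentals, only the p allele has switched, so p is the middle locus and the order is h – p – c.
h–p: (238 + 9)/1721 = 0.1435; p–c: (77 + 9)/1721 = 0.0500.
Expected DCO frequency = 0.1435 × 0.0500 ≈ 0.00717; observed = 9/1721 ≈ 0.00523.
Coefficient of coincidence = 0.00523/0.00717 ≈ 0.73.

0.73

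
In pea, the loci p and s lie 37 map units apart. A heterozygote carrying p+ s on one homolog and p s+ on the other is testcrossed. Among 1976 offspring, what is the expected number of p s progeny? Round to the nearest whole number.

366

A map distance of 37 map units corresponds to a recombination frequency of 0.370.
The F1 is p+ s / p s+, so p s is a recombinant gamete class with expected frequency r/2 = 0.370/2 = 0.1850.
Expected number = 0.1850 × 1976 = 365.56 ≈ 366.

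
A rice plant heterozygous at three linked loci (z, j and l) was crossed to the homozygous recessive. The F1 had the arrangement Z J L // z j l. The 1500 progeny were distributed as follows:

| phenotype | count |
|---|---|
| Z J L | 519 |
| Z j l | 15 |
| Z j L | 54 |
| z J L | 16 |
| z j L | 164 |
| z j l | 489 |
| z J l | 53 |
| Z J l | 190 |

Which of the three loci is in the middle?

The two rarest classes, z J L and Z j l, are the double crossovers. Comparing them with the parentals, only the z allele has switched, so z is the middle locus and the order is l – z – j.

z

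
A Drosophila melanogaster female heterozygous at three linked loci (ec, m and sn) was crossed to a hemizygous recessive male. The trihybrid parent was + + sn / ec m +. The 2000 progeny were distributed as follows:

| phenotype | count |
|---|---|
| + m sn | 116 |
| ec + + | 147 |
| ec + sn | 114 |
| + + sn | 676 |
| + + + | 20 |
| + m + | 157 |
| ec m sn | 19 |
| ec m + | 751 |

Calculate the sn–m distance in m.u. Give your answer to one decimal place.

15.1 m.u.

The two rarest classes, + + + and ec m sn, are the double crossovers. Comparing them with the parentals, only the sn allele has switched, so sn is the middle locus and the order is m – sn – ec.
Crossovers in the m–sn interval produce the single-crossover classes + m sn and ec + + (116 + 147 = 263) plus the double crossovers (39).
RF(m–sn) = (263 + 39) / 2000 = 302/2000 = 0.1510 → 15.1 m.u.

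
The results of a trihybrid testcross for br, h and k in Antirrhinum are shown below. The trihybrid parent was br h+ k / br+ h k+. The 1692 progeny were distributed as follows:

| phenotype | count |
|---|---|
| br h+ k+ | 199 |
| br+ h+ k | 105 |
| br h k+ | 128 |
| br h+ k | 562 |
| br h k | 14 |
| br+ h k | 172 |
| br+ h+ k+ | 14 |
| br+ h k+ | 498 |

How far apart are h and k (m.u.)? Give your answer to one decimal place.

23.6 m.u.

The two rarest classes, br h k and br+ h+ k+, are the double crossovers. Comparing them with the parentals, only the h allele has switched, so h is the middle locus and the order is br – h – k.
Crossovers in the h–k interval produce the single-crossover classes br h+ k+ and br+ h k (199 + 172 = 371) plus the double crossovers (28).
RF(h–k) = (371 + 28) / 1692 = 399/1692 = 0.2358 → 23.6 m.u.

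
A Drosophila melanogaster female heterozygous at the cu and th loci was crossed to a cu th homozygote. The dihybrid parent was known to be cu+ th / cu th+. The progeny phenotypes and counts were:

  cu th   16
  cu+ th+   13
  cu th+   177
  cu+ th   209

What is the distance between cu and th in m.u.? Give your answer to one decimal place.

7.0 m.u.

The recombinant classes are cu+ th+ and cu th: 13 + 16 = 29.
Recombination frequency = 29/415 = 0.0699 ≈ 7.0%, i.e. 7.0 m.u.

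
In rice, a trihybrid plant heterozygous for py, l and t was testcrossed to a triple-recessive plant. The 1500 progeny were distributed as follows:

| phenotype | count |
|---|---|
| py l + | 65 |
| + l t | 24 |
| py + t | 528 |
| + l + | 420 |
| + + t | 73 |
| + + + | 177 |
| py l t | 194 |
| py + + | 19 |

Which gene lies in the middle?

The two most frequent reciprocal classes, py + t and + l +, are the parental types, so the F1 was py + t / + l +.
The two rarest classes, py + + and + l t, are the double crossovers. Comparing them with the parentals, only the t allele has switched, so t is the middle locus and the order is py – t – l.

t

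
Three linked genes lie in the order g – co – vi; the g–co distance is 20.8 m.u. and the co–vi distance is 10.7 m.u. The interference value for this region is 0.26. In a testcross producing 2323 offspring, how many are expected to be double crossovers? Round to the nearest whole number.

Map distances give recombination frequencies of 0.208 and 0.107 for the two intervals.
With interference 0.26 (so coincidence = 0.74), expected double-crossover frequency = 0.208 × 0.107 × 0.74 = 0.01647.
Expected number = 0.01647 × 2323 = 38.26 ≈ 38.

38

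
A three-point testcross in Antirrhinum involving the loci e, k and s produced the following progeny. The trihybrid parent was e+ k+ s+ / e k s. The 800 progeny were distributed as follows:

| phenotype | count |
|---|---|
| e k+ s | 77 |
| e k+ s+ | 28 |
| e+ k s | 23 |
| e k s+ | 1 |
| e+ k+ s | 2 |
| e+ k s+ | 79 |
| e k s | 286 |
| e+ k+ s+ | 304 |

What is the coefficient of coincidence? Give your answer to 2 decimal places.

The two rarest classes, e+ k+ s and e k s+, are the double crossovers. Comparing them with the parentals, only the s allele has switched, so s is the middle locus and the order is e – s – k.
e–s: (51 + 3)/800 = 0.0675; s–k: (156 + 3)/800 = 0.1988.
Expected DCO frequency = 0.0675 × 0.1988 ≈ 0.01342; observed = 3/800 ≈ 0.00375.
Coefficient of coincidence = 0.00375/0.01342 ≈ 0.28.

0.28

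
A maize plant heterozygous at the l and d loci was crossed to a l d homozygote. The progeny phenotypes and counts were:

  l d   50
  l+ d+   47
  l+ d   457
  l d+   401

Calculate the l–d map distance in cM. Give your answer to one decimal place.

10.2 cM

The two most frequent classes, l+ d (457) and l d+ (401), are the parental types, so the F1 was l+ d / l d+.
The recombinant classes are l+ d+ and l d: 47 + 50 = 97.
Recombination frequency = 97/955 = 0.1016 ≈ 10.2%, i.e. 10.2 cM.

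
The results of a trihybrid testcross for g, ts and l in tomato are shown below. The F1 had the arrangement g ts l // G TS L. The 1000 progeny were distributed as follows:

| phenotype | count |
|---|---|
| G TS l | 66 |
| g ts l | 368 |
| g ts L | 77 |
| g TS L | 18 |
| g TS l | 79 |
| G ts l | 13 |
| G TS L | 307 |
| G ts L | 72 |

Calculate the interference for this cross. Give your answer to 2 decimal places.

The two rarest classes, G ts l and g TS L, are the double crossovers. Comparing them with the parentals, only the g allele has switched, so g is the middle locus and the order is ts – g – l.
ts–g: (151 + 31)/1000 = 0.1820; g–l: (143 + 31)/1000 = 0.1740.
Expected DCO frequency = 0.1820 × 0.1740 ≈ 0.03167; observed = 31/1000 ≈ 0.03100.
Coefficient of coincidence = 0.03100/0.03167 ≈ 0.98; interference = 1 − 0.98 = 0.02.

0.02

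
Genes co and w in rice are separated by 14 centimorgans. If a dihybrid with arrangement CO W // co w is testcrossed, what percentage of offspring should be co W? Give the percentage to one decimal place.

A map distance of 14 centimorgans corresponds to a recombination frequency of 0.140.
The F1 is CO W / co w, so co W is a recombinant gamete class with expected frequency r/2 = 0.140/2 = 0.0700.
That is 0.0700 = 7.0% of the progeny.

7.0%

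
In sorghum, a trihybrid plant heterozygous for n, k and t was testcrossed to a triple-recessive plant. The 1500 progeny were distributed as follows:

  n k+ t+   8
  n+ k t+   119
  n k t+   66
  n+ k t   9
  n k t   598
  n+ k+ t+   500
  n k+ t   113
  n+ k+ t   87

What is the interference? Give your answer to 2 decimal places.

The two most frequent reciprocal classes, n k t and n+ k+ t+, are the parental types, so the F1 was n k t / n+ k+ t+.
The two rarest classes, n+ k t and n k+ t+, are the double crossovers. Comparing them with the parentals, only the n allele has switched, so n is the middle locus and the order is t – n – k.
t–n: (153 + 17)/1500 = 0.1133; n–k: (232 + 17)/1500 = 0.1660.
Expected DCO frequency = 0.1133 × 0.1660 ≈ 0.01881; observed = 17/1500 ≈ 0.01133.
Coefficient of coincidence = 0.01133/0.01881 ≈ 0.60; interference = 1 − 0.60 = 0.40.

0.40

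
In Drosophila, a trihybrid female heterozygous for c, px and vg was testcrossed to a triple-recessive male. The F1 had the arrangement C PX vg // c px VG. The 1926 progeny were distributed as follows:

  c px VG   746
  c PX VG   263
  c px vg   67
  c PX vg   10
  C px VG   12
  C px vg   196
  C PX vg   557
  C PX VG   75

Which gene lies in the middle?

The two rarest classes, c PX vg and C px VG, are the double crossovers. Comparing them with the parentals, only the c allele has switched, so c is the middle locus and the order is vg – c – px.

c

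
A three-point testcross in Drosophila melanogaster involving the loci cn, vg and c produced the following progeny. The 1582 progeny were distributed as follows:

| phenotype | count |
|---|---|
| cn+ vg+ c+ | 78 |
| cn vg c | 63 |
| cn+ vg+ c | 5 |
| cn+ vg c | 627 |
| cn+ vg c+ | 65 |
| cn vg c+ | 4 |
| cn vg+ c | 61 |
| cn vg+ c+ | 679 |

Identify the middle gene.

vg

The two most frequent reciprocal classes, cn+ vg c and cn vg+ c+, are the parental types, so the F1 was cn+ vg c / cn vg+ c+.
The two rarest classes, cn+ vg+ c and cn vg c+, are the double crossovers. Comparing them with the parentals, only the vg allele has switched, so vg is the middle locus and the order is c – vg – cn.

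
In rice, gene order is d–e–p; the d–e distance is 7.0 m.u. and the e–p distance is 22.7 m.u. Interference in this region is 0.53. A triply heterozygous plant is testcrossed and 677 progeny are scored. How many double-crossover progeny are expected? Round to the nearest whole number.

5

Map distances give recombination frequencies of 0.070 and 0.227 for the two intervals.
With interference 0.53 (so coincidence = 0.47), expected double-crossover frequency = 0.070 × 0.227 × 0.47 = 0.00747.
Expected number = 0.00747 × 677 = 5.06 ≈ 5.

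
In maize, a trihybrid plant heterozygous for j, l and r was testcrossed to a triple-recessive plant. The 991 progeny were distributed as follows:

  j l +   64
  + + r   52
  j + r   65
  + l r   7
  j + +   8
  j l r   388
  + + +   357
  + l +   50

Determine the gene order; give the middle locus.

The two most frequent reciprocal classes, + + + and j l r, are the parental types, so the F1 was + + + / j l r.
The two rarest classes, j + + and + l r, are the double crossovers. Comparing them with the parentals, only the j allele has switched, so j is the middle locus and the order is r – j – l.

j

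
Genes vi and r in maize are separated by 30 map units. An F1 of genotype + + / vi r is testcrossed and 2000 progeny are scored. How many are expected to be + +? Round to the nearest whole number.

700

A map distance of 30 map units corresponds to a recombination frequency of 0.300.
The F1 is + + / vi r, so + + is a parental gamete class with expected frequency (1 − r)/2 = 0.700/2 = 0.3500.
Expected number = 0.3500 × 2000 = 700.00 ≈ 700.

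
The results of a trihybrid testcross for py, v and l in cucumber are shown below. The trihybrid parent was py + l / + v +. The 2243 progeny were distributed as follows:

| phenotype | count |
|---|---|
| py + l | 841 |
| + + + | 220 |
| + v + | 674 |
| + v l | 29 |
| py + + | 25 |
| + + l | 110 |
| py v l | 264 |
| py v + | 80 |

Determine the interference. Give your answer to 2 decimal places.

0.08

The two rarest classes, py + + and + v l, are the double crossovers. Comparing them with the parentals, only the l allele has switched, so l is the middle locus and the order is v – l – py.
v–l: (484 + 54)/2243 = 0.2399; l–py: (190 + 54)/2243 = 0.1088.
Expected DCO frequency = 0.2399 × 0.1088 ≈ 0.02610; observed = 54/2243 ≈ 0.02407.
Coefficient of coincidence = 0.02407/0.02610 ≈ 0.92; interference = 1 − 0.92 = 0.08.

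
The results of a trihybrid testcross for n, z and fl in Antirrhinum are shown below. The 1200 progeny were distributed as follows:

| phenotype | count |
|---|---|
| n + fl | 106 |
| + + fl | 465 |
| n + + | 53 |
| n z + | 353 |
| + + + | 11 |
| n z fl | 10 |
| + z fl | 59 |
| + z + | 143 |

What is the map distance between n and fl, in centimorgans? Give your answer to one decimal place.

22.5 centimorgans

The two most frequent reciprocal classes, n z + and + + fl, are the parental types, so the F1 was n z + / + + fl.
The two rarest classes, n z fl and + + +, are the double crossovers. Comparing them with the parentals, only the fl allele has switched, so fl is the middle locus and the order is z – fl – n.
Crossovers in the fl–n interval produce the single-crossover classes + z + and n + fl (143 + 106 = 249) plus the double crossovers (21).
RF(fl–n) = (249 + 21) / 1200 = 270/1200 = 0.2250 → 22.5 centimorgans.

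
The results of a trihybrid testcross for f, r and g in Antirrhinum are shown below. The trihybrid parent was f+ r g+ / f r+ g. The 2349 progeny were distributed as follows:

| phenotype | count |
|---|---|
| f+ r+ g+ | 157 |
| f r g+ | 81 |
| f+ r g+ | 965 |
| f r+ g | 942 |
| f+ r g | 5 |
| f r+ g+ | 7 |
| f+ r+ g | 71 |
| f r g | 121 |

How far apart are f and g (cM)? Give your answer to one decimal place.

The two rarest classes, f+ r g and f r+ g+, are the double crossovers. Comparing them with the parentals, only the g allele has switched, so g is the middle locus and the order is r – g – f.
Crossovers in the g–f interval produce the single-crossover classes f r g+ and f+ r+ g (81 + 71 = 152) plus the double crossovers (12).
RF(g–f) = (152 + 12) / 2349 = 164/2349 = 0.0698 → 7.0 cM.

7.0 cM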